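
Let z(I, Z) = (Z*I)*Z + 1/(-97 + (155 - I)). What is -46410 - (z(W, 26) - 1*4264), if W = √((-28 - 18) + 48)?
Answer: -70847455/1681 - 2272713*√2/3362 ≈ -43102.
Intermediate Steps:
W = √2 (W = √(-46 + 48) = √2 ≈ 1.4142)
z(I, Z) = 1/(58 - I) + I*Z² (z(I, Z) = (I*Z)*Z + 1/(58 - I) = I*Z² + 1/(58 - I) = 1/(58 - I) + I*Z²)
-46410 - (z(W, 26) - 1*4264) = -46410 - ((-1 + (√2)²*26² - 58*√2*26²)/(-58 + √2) - 1*4264) = -46410 - ((-1 + 2*676 - 58*√2*676)/(-58 + √2) - 4264) = -46410 - ((-1 + 1352 - 39208*√2)/(-58 + √2) - 4264) = -46410 - ((1351 - 39208*√2)/(-58 + √2) - 4264) = -46410 - (-4264 + (1351 - 39208*√2)/(-58 + √2)) = -46410 + (4264 - (1351 - 39208*√2)/(-58 + √2)) = -42146 - (1351 - 39208*√2)/(-58 + √2)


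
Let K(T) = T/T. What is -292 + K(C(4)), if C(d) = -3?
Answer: -291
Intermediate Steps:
K(T) = 1
-292 + K(C(4)) = -292 + 1 = -291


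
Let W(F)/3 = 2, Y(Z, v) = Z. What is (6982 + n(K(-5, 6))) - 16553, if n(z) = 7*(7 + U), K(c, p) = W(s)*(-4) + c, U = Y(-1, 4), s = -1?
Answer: -9529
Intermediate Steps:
U = -1
W(F) = 6 (W(F) = 3*2 = 6)
K(c, p) = -24 + c (K(c, p) = 6*(-4) + c = -24 + c)
n(z) = 42 (n(z) = 7*(7 - 1) = 7*6 = 42)
(6982 + n(K(-5, 6))) - 16553 = (6982 + 42) - 16553 = 7024 - 16553 = -9529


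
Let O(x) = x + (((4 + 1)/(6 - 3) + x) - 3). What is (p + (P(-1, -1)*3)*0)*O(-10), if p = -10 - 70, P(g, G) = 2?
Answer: 5120/3 ≈ 1706.7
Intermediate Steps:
p = -80
O(x) = -4/3 + 2*x (O(x) = x + ((5/3 + x) - 3) = x + (-4/3 + x) = -4/3 + 2*x)
(p + (P(-1, -1)*3)*0)*O(-10) = (-80 + (2*3)*0)*(-4/3 + 2*(-10)) = (-80 + 6*0)*(-4/3 - 20) = (-80 + 0)*(-64/3) = -80*(-64/3) = 5120/3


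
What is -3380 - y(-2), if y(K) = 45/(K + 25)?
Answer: -77785/23 ≈ -3382.0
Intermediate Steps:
y(K) = 45/(25 + K)
-3380 - y(-2) = -3380 - 45/(25 - 2) = -3380 - 45/23 = -77785/23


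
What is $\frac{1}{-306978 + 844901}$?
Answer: $\frac{1}{537923} \approx 1.859 \cdot 10^{-6}$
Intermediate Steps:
$\frac{1}{-306978 + 844901} = \frac{1}{537923}$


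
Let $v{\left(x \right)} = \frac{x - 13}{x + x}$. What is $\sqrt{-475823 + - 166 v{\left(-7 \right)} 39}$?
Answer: $\frac{i \sqrt{23768507}}{7} \approx 696.47 i$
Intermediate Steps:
$v{\left(x \right)} = \frac{-13 + x}{2 x}$
$\sqrt{-475823 + - 166 v{\left(-7 \right)} 39} = \sqrt{-475823 + - 166 \frac{-13 - 7}{2 \left(-7\right)} 39} = \sqrt{-475823 + - 166 \cdot \frac{1}{2} \left(- \frac{1}{7}\right) \left(-20\right) 39} = \sqrt{-475823 + \left(-166\right) \frac{10}{7} \cdot 39} = \sqrt{-475823 - \frac{64740}{7}} = \sqrt{- \frac{3395501}{7}} = \frac{i \sqrt{23768507}}{7}$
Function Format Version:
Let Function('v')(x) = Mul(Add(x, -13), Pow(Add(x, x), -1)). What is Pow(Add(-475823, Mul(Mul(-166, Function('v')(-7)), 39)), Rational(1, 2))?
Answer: Mul(Rational(1, 7), I, Pow(23768507, Rational(1, 2))) ≈ Mul(696.47, I)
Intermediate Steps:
Function('v')(x) = Mul(Rational(1, 2), Pow(x, -1), Add(-13, x)) (Function('v')(x) = Mul(Add(-13, x), Pow(Mul(2, x), -1)) = Mul(Add(-13, x), Mul(Rational(1, 2), Pow(x, -1))) = Mul(Rational(1, 2), Pow(x, -1), Add(-13, x)))
Pow(Add(-475823, Mul(Mul(-166, Function('v')(-7)), 39)), Rational(1, 2)) = Pow(Add(-475823, Mul(Mul(-166, Mul(Rational(1, 2), Pow(-7, -1), Add(-13, -7))), 39)), Rational(1, 2)) = Pow(Add(-475823, Mul(Mul(-166, Mul(Rational(1, 2), Rational(-1, 7), -20)), 39)), Rational(1, 2)) = Pow(Add(-475823, Mul(Mul(-166, Rational(10, 7)), 39)), Rational(1, 2)) = Pow(Add(-475823, Mul(Rational(-1660, 7), 39)), Rational(1, 2)) = Pow(Add(-475823, Rational(-64740, 7)), Rational(1, 2)) = Pow(Rational(-3395501, 7), Rational(1, 2)) = Mul(Rational(1, 7), I, Pow(23768507, Rational(1, 2)))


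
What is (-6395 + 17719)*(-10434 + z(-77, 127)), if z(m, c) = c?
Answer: -116716468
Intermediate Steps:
(-6395 + 17719)*(-10434 + z(-77, 127)) = (-6395 + 17719)*(-10434 + 127) = 11324*(-10307) = -116716468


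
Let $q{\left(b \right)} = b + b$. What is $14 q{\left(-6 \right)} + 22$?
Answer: $-146$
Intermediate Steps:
$q{\left(b \right)} = 2 b$
$14 q{\left(-6 \right)} + 22 = 14 \cdot 2 \left(-6\right) + 22 = 14 \left(-12\right) + 22 = -168 + 22 = -146$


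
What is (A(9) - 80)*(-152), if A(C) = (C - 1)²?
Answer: 2432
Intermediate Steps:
A(C) = (-1 + C)²
(A(9) - 80)*(-152) = ((-1 + 9)² - 80)*(-152) = (8² - 80)*(-152) = (64 - 80)*(-152) = -16*(-152) = 2432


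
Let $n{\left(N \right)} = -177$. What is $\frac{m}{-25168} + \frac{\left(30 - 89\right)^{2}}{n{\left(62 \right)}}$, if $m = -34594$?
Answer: $- \frac{690565}{37752} \approx -18.292$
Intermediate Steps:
$\frac{m}{-25168} + \frac{\left(30 - 89\right)^{2}}{n{\left(62 \right)}} = - \frac{34594}{-25168} + \frac{\left(30 - 89\right)^{2}}{-177} = \left(-34594\right) \left(- \frac{1}{25168}\right) + \left(-59\right)^{2} \left(- \frac{1}{177}\right) = \frac{17297}{12584} + 3481 \left(- \frac{1}{177}\right) = \frac{17297}{12584} - \frac{59}{3} = - \frac{690565}{37752}$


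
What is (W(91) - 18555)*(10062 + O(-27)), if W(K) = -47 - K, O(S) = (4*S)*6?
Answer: -175975902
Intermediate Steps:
O(S) = 24*S
(W(91) - 18555)*(10062 + O(-27)) = ((-47 - 1*91) - 18555)*(10062 + 24*(-27)) = ((-47 - 91) - 18555)*(10062 - 648) = (-138 - 18555)*9414 = -18693*9414 = -175975902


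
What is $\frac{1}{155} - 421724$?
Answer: $- \frac{65367219}{155} \approx -4.2172 \cdot 10^{5}$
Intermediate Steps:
$\frac{1}{155} - 421724 = - \frac{65367219}{155}$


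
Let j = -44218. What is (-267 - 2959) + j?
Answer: -47444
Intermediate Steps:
(-267 - 2959) + j = (-267 - 2959) - 44218 = -3226 - 44218 = -47444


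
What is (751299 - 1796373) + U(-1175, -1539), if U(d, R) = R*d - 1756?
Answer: 761495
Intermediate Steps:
U(d, R) = -1756 + R*d
(751299 - 1796373) + U(-1175, -1539) = (751299 - 1796373) + (-1756 - 1539*(-1175)) = -1045074 + (-1756 + 1808325) = -1045074 + 1806569 = 761495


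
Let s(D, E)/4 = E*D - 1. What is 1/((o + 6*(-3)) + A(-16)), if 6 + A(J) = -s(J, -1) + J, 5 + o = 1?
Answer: -1/104 ≈ -0.0096154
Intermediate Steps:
o = -4 (o = -5 + 1 = -4)
s(D, E) = -4 + 4*D*E (s(D, E) = 4*(E*D - 1) = 4*(D*E - 1) = 4*(-1 + D*E) = -4 + 4*D*E)
A(J) = -2 + 5*J (A(J) = -6 + (-(-4 + 4*J*(-1)) + J) = -6 + (-(-4 - 4*J) + J) = -6 + ((4 + 4*J) + J) = -6 + (4 + 5*J) = -2 + 5*J)
1/((o + 6*(-3)) + A(-16)) = 1/((-4 + 6*(-3)) + (-2 + 5*(-16))) = 1/((-4 - 18) + (-2 - 80)) = 1/(-22 - 82) = 1/(-104) = -1/104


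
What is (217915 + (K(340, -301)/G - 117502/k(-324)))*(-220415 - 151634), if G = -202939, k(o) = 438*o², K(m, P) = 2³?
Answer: -378256947266997209199451/4665515657616 ≈ -8.1075e+10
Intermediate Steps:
K(m, P) = 8
(217915 + (K(340, -301)/G - 117502/k(-324)))*(-220415 - 151634) = (217915 + (8/(-202939) - 117502/(438*(-324)²)))*(-220415 - 151634) = (217915 + (8*(-1/202939) - 117502/(438*104976)))*(-372049) = (217915 + (-8/202939 - 117502/45979488))*(-372049) = (217915 + (-8/202939 - 117502*1/45979488))*(-372049) = (217915 + (-8/202939 - 58751/22989744))*(-372049) = (217915 - 12106787141/4665515657616)*(-372049) = (1016685832422603499/4665515657616)*(-372049) = -378256947266997209199451/4665515657616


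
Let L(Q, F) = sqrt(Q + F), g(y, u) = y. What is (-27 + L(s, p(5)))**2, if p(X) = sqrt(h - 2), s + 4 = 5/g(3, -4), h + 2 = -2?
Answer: (81 - sqrt(3)*sqrt(-7 + 3*I*sqrt(6)))**2/9 ≈ 687.55 - 88.843*I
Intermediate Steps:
h = -4 (h = -2 - 2 = -4)
s = -7/3 (s = -4 + 5/3 = -7/3 ≈ -2.3333)
p(X) = I*sqrt(6) (p(X) = sqrt(-4 - 2) = sqrt(-6) = I*sqrt(6))
L(Q, F) = sqrt(F + Q)
(-27 + L(s, p(5)))**2 = (-27 + sqrt(I*sqrt(6) - 7/3))**2 = (-27 + sqrt(-7/3 + I*sqrt(6)))**2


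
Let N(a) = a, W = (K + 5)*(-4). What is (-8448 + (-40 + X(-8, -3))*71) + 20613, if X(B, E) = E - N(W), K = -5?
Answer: 9112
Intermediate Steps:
W = 0 (W = (-5 + 5)*(-4) = 0*(-4) = 0)
X(B, E) = E (X(B, E) = E - 1*0 = E + 0 = E)
(-8448 + (-40 + X(-8, -3))*71) + 20613 = (-8448 + (-40 - 3)*71) + 20613 = (-8448 - 43*71) + 20613 = (-8448 - 3053) + 20613 = -11501 + 20613 = 9112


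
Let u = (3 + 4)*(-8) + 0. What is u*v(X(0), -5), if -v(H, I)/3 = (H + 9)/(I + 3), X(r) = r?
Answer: -756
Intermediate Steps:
v(H, I) = -3*(9 + H)/(3 + I) (v(H, I) = -3*(H + 9)/(I + 3) = -3*(9 + H)/(3 + I))
u = -56 (u = 7*(-8) + 0 = -56 + 0 = -56)
u*v(X(0), -5) = -168*(-9 - 1*0)/(3 - 5) = -168*(-9 + 0)/(-2) = -168*(-1)*(-9)/2 = -56*27/2 = -756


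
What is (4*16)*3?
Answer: 192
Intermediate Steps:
(4*16)*3 = 64*3 = 192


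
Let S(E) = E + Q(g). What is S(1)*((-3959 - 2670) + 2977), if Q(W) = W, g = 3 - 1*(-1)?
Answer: -18260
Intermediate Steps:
g = 4 (g = 3 + 1 = 4)
S(E) = 4 + E (S(E) = E + 4 = 4 + E)
S(1)*((-3959 - 2670) + 2977) = (4 + 1)*((-3959 - 2670) + 2977) = 5*(-6629 + 2977) = 5*(-3652) = -18260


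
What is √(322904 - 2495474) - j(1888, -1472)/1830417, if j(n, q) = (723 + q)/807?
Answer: 749/1477146519 + I*√2172570 ≈ 5.0706e-7 + 1474.0*I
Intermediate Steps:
j(n, q) = 241/269 + q/807 (j(n, q) = (723 + q)*(1/807) = 241/269 + q/807)
√(322904 - 2495474) - j(1888, -1472)/1830417 = √(322904 - 2495474) - (241/269 + (1/807)*(-1472))/1830417 = √(-2172570) - (241/269 - 1472/807)/1830417 = I*√2172570 - (-749)/(807*1830417) = I*√2172570 - 1*(-749/1477146519) = I*√2172570 + 749/1477146519 = 749/1477146519 + I*√2172570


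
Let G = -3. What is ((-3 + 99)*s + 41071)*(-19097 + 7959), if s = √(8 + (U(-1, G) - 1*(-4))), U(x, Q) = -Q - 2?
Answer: -457448798 - 1069248*√13 ≈ -4.6130e+8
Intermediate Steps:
U(x, Q) = -2 - Q
s = √13 (s = √(8 + ((-2 - 1*(-3)) - 1*(-4))) = √(8 + ((-2 + 3) + 4)) = √(8 + (1 + 4)) = √(8 + 5) = √13 ≈ 3.6056)
((-3 + 99)*s + 41071)*(-19097 + 7959) = ((-3 + 99)*√13 + 41071)*(-19097 + 7959) = (96*√13 + 41071)*(-11138) = (41071 + 96*√13)*(-11138) = -457448798 - 1069248*√13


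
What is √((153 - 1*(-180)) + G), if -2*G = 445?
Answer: √442/2 ≈ 10.512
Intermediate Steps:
G = -445/2 (G = -½*445 = -445/2 ≈ -222.50)
√((153 - 1*(-180)) + G) = √((153 - 1*(-180)) - 445/2) = √((153 + 180) - 445/2) = √(333 - 445/2) = √(221/2) = √442/2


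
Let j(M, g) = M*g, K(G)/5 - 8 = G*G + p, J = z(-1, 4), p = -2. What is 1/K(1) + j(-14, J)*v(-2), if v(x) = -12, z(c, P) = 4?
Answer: 23521/35 ≈ 672.03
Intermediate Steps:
J = 4
K(G) = 30 + 5*G² (K(G) = 40 + 5*(G*G - 2) = 40 + 5*(G² - 2) = 40 + 5*(-2 + G²) = 40 + (-10 + 5*G²) = 30 + 5*G²)
1/K(1) + j(-14, J)*v(-2) = 1/(30 + 5*1²) - 14*4*(-12) = 1/(30 + 5*1) - 56*(-12) = 1/(30 + 5) + 672 = 1/35 + 672 = 23521/35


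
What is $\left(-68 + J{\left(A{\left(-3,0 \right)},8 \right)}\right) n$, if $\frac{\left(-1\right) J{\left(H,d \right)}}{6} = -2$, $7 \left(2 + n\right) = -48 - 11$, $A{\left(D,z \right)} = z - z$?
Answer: $584$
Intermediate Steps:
$A{\left(D,z \right)} = 0$
$n = - \frac{73}{7}$ ($n = -2 + \frac{-48 - 11}{7} = -2 + \frac{1}{7} \left(-59\right) = -2 - \frac{59}{7} = - \frac{73}{7} \approx -10.429$)
$J{\left(H,d \right)} = 12$ ($J{\left(H,d \right)} = \left(-6\right) \left(-2\right) = 12$)
$\left(-68 + J{\left(A{\left(-3,0 \right)},8 \right)}\right) n = \left(-68 + 12\right) \left(- \frac{73}{7}\right) = \left(-56\right) \left(- \frac{73}{7}\right) = 584$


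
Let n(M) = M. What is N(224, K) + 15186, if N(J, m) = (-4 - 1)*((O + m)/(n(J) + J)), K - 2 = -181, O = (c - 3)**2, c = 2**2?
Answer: 3402109/224 ≈ 15188.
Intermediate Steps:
c = 4
O = 1 (O = (4 - 3)**2 = 1**2 = 1)
K = -179 (K = 2 - 181 = -179)
N(J, m) = -5*(1 + m)/(2*J) (N(J, m) = (-4 - 1)*((1 + m)/(J + J)) = -5*(1 + m)/(2*J))
N(224, K) + 15186 = (5/2)*(-1 - 1*(-179))/224 + 15186 = (5/2)*(1/224)*(-1 + 179) + 15186 = (5/2)*(1/224)*178 + 15186 = 445/224 + 15186 = 3402109/224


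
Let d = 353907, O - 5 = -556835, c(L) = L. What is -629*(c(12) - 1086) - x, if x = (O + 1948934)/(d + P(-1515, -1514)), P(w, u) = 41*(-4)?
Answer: 238968276574/353743 ≈ 6.7554e+5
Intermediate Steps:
P(w, u) = -164
O = -556830 (O = 5 - 556835 = -556830)
x = 1392104/353743 (x = (-556830 + 1948934)/(353907 - 164) = 1392104/353743 ≈ 3.9354)
-629*(c(12) - 1086) - x = -629*(12 - 1086) - 1*1392104/353743 = -629*(-1074) - 1392104/353743 = 675546 - 1392104/353743 = 238968276574/353743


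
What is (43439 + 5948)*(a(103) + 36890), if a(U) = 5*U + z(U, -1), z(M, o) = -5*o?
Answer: 1847567670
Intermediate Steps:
a(U) = 5 + 5*U (a(U) = 5*U - 5*(-1) = 5*U + 5 = 5 + 5*U)
(43439 + 5948)*(a(103) + 36890) = (43439 + 5948)*((5 + 5*103) + 36890) = 49387*((5 + 515) + 36890) = 49387*(520 + 36890) = 49387*37410 = 1847567670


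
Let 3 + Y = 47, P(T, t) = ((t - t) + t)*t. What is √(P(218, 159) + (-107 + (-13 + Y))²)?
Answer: √31057 ≈ 176.23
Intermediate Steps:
P(T, t) = t² (P(T, t) = (0 + t)*t = t*t = t²)
Y = 44 (Y = -3 + 47 = 44)
√(P(218, 159) + (-107 + (-13 + Y))²) = √(159² + (-107 + (-13 + 44))²) = √(25281 + (-107 + 31)²) = √(25281 + (-76)²) = √(25281 + 5776) = √31057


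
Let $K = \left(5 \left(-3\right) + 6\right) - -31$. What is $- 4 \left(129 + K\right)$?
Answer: $-604$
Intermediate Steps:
$K = 22$ ($K = \left(-15 + 6\right) + 31 = -9 + 31 = 22$)
$- 4 \left(129 + K\right) = - 4 \left(129 + 22\right) = \left(-4\right) 151 = -604$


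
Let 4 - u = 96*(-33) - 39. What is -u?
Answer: -3211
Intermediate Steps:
u = 3211 (u = 4 - (96*(-33) - 39) = 4 - (-3168 - 39) = 4 - 1*(-3207) = 4 + 3207 = 3211)
-u = -1*3211 = -3211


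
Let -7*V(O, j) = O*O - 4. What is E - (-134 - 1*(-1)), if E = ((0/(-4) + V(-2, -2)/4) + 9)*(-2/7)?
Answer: 913/7 ≈ 130.43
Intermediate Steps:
V(O, j) = 4/7 - O²/7 (V(O, j) = -(O*O - 4)/7 = -(O² - 4)/7 = -(-4 + O²)/7 = 4/7 - O²/7)
E = -18/7 (E = ((0/(-4) + (4/7 - ⅐*(-2)²)/4) + 9)*(-2/7) = ((0*(-¼) + (4/7 - ⅐*4)*(¼)) + 9)*(-2*⅐) = ((0 + (4/7 - 4/7)*(¼)) + 9)*(-2/7) = ((0 + 0*(¼)) + 9)*(-2/7) = ((0 + 0) + 9)*(-2/7) = (0 + 9)*(-2/7) = 9*(-2/7) = -18/7 ≈ -2.5714)
E - (-134 - 1*(-1)) = -18/7 - (-134 - 1*(-1)) = -18/7 - (-134 + 1) = -18/7 - 1*(-133) = -18/7 + 133 = 913/7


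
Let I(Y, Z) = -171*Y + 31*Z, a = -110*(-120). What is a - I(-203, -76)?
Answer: -19157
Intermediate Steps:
a = 13200
a - I(-203, -76) = 13200 - (-171*(-203) + 31*(-76)) = 13200 - (34713 - 2356) = 13200 - 1*32357 = 13200 - 32357 = -19157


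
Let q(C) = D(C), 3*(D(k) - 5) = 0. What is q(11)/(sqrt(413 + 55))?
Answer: 5*sqrt(13)/78 ≈ 0.23113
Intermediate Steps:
D(k) = 5 (D(k) = 5 + (1/3)*0 = 5 + 0 = 5)
q(C) = 5
q(11)/(sqrt(413 + 55)) = 5/(sqrt(413 + 55)) = 5/(sqrt(468)) = 5/((6*sqrt(13))) = 5*(sqrt(13)/78) = 5*sqrt(13)/78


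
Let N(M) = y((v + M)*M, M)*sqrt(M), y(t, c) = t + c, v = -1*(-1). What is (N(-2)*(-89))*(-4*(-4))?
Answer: 0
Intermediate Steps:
v = 1
y(t, c) = c + t
N(M) = sqrt(M)*(M + M*(1 + M)) (N(M) = (M + (1 + M)*M)*sqrt(M) = (M + M*(1 + M))*sqrt(M) = sqrt(M)*(M + M*(1 + M)))
(N(-2)*(-89))*(-4*(-4)) = (((-2)**(3/2)*(2 - 2))*(-89))*(-4*(-4)) = ((-2*I*sqrt(2)*0)*(-89))*16 = (0*(-89))*16 = 0*16 = 0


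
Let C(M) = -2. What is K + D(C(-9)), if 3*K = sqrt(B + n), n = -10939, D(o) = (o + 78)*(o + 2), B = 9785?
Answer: I*sqrt(1154)/3 ≈ 11.324*I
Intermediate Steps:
D(o) = (2 + o)*(78 + o) (D(o) = (78 + o)*(2 + o) = (2 + o)*(78 + o))
K = I*sqrt(1154)/3 (K = sqrt(9785 - 10939)/3 = sqrt(-1154)/3 = (I*sqrt(1154))/3 = I*sqrt(1154)/3 ≈ 11.324*I)
K + D(C(-9)) = I*sqrt(1154)/3 + (156 + (-2)**2 + 80*(-2)) = I*sqrt(1154)/3 + (156 + 4 - 160) = I*sqrt(1154)/3 + 0 = I*sqrt(1154)/3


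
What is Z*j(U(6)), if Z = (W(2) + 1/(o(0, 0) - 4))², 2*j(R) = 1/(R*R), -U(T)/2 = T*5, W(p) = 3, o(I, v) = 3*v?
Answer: 121/115200 ≈ 0.0010503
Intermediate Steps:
U(T) = -10*T (U(T) = -2*T*5 = -10*T)
j(R) = 1/(2*R²) (j(R) = 1/(2*((R*R))) = 1/(2*(R²)) = 1/(2*R²))
Z = 121/16 (Z = (3 + 1/(3*0 - 4))² = (3 + 1/(0 - 4))² = (3 + 1/(-4))² = (3 - ¼)² = (11/4)² = 121/16 ≈ 7.5625)
Z*j(U(6)) = 121*(1/(2*(-10*6)²))/16 = 121*((½)/(-60)²)/16 = 121*((½)*(1/3600))/16 = (121/16)*(1/7200) = 121/115200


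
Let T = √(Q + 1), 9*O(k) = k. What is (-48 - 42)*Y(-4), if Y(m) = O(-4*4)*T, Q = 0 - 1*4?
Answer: 160*I*√3 ≈ 277.13*I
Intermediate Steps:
O(k) = k/9
Q = -4 (Q = 0 - 4 = -4)
T = I*√3 (T = √(-4 + 1) = √(-3) = I*√3 ≈ 1.732*I)
Y(m) = -16*I*√3/9 (Y(m) = ((-4*4)/9)*(I*√3) = ((⅑)*(-16))*(I*√3) = -16*I*√3/9)
(-48 - 42)*Y(-4) = (-48 - 42)*(-16*I*√3/9) = -(-160)*I*√3 = 160*I*√3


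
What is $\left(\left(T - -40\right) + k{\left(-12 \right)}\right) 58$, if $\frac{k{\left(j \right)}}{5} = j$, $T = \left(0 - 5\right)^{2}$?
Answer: $290$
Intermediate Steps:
$T = 25$ ($T = \left(-5\right)^{2} = 25$)
$k{\left(j \right)} = 5 j$
$\left(\left(T - -40\right) + k{\left(-12 \right)}\right) 58 = \left(\left(25 - -40\right) + 5 \left(-12\right)\right) 58 = \left(\left(25 + 40\right) - 60\right) 58 = \left(65 - 60\right) 58 = 5 \cdot 58 = 290$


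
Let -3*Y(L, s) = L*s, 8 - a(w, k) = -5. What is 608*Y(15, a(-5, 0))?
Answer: -39520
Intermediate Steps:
a(w, k) = 13 (a(w, k) = 8 - 1*(-5) = 8 + 5 = 13)
Y(L, s) = -L*s/3
608*Y(15, a(-5, 0)) = 608*(-⅓*15*13) = 608*(-65) = -39520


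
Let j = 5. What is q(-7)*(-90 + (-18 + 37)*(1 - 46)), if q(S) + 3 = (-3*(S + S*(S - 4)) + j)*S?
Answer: -1353240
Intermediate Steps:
q(S) = -3 + S*(5 - 3*S - 3*S*(-4 + S)) (q(S) = -3 + (-3*(S + S*(S - 4)) + 5)*S = -3 + (-3*(S + S*(-4 + S)) + 5)*S = -3 + ((-3*S - 3*S*(-4 + S)) + 5)*S = -3 + (5 - 3*S - 3*S*(-4 + S))*S = -3 + S*(5 - 3*S - 3*S*(-4 + S)))
q(-7)*(-90 + (-18 + 37)*(1 - 46)) = (-3 - 3*(-7)³ + 5*(-7) + 9*(-7)²)*(-90 + (-18 + 37)*(1 - 46)) = (-3 - 3*(-343) - 35 + 9*49)*(-90 + 19*(-45)) = (-3 + 1029 - 35 + 441)*(-90 - 855) = 1432*(-945) = -1353240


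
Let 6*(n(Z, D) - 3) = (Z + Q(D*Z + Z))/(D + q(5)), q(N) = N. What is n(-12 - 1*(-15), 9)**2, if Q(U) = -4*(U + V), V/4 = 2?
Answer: 10609/7056 ≈ 1.5035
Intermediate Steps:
V = 8 (V = 4*2 = 8)
Q(U) = -32 - 4*U (Q(U) = -4*(U + 8) = -4*(8 + U) = -32 - 4*U)
n(Z, D) = 3 + (-32 - 3*Z - 4*D*Z)/(6*(5 + D)) (n(Z, D) = 3 + ((Z + (-32 - 4*(D*Z + Z)))/(D + 5))/6 = 3 + ((Z + (-32 - 4*(Z + D*Z)))/(5 + D))/6 = 3 + ((Z + (-32 + (-4*Z - 4*D*Z)))/(5 + D))/6 = 3 + ((Z + (-32 - 4*Z - 4*D*Z))/(5 + D))/6 = 3 + ((-32 - 3*Z - 4*D*Z)/(5 + D))/6 = 3 + (-32 - 3*Z - 4*D*Z)/(6*(5 + D)))
n(-12 - 1*(-15), 9)**2 = ((58 + (-12 - 1*(-15)) + 18*9 - 4*(-12 - 1*(-15))*(1 + 9))/(6*(5 + 9)))**2 = ((1/6)*(58 + (-12 + 15) + 162 - 4*(-12 + 15)*10)/14)**2 = ((1/6)*(1/14)*(58 + 3 + 162 - 4*3*10))**2 = ((1/6)*(1/14)*(58 + 3 + 162 - 120))**2 = ((1/6)*(1/14)*103)**2 = (103/84)**2 = 10609/7056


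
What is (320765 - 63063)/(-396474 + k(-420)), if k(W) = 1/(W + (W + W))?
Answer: -324704520/499557241 ≈ -0.64998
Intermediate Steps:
k(W) = 1/(3*W) (k(W) = 1/(W + 2*W) = 1/(3*W))
(320765 - 63063)/(-396474 + k(-420)) = (320765 - 63063)/(-396474 + (⅓)/(-420)) = 257702/(-396474 + (⅓)*(-1/420)) = 257702/(-396474 - 1/1260) = 257702/(-499557241/1260) = 257702*(-1260/499557241) = -324704520/499557241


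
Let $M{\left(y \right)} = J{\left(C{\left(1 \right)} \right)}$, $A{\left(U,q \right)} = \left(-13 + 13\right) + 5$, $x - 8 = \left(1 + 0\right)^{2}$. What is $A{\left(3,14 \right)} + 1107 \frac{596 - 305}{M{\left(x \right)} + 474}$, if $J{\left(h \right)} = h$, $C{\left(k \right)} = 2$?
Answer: $\frac{324517}{476} \approx 681.76$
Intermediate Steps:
$x = 9$ ($x = 8 + \left(1 + 0\right)^{2} = 8 + 1^{2} = 8 + 1 = 9$)
$A{\left(U,q \right)} = 5$ ($A{\left(U,q \right)} = 0 + 5 = 5$)
$M{\left(y \right)} = 2$
$A{\left(3,14 \right)} + 1107 \frac{596 - 305}{M{\left(x \right)} + 474} = 5 + 1107 \frac{596 - 305}{2 + 474} = 5 + 1107 \cdot \frac{291}{476} = 5 + \frac{322137}{476} = \frac{324517}{476}$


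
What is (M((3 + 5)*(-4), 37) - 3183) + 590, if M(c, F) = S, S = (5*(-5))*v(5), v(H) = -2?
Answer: -2543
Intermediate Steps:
S = 50 (S = (5*(-5))*(-2) = -25*(-2) = 50)
M(c, F) = 50
(M((3 + 5)*(-4), 37) - 3183) + 590 = (50 - 3183) + 590 = -3133 + 590 = -2543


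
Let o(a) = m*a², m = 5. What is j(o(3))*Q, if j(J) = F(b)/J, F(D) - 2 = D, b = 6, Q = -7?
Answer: -56/45 ≈ -1.2444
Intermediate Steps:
F(D) = 2 + D
o(a) = 5*a²
j(J) = 8/J (j(J) = (2 + 6)/J = 8/J)
j(o(3))*Q = (8/((5*3²)))*(-7) = (8/((5*9)))*(-7) = (8/45)*(-7) = -56/45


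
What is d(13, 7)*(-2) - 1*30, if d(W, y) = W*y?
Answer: -212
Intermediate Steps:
d(13, 7)*(-2) - 1*30 = (13*7)*(-2) - 1*30 = 91*(-2) - 30 = -182 - 30 = -212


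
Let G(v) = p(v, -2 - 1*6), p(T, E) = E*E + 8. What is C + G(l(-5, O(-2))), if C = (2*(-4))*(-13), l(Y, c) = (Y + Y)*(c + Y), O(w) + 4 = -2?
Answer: 176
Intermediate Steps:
O(w) = -6 (O(w) = -4 - 2 = -6)
l(Y, c) = 2*Y*(Y + c) (l(Y, c) = (2*Y)*(Y + c) = 2*Y*(Y + c))
p(T, E) = 8 + E² (p(T, E) = E² + 8 = 8 + E²)
G(v) = 72 (G(v) = 8 + (-2 - 1*6)² = 8 + (-2 - 6)² = 8 + (-8)² = 8 + 64 = 72)
C = 104 (C = -8*(-13) = 104)
C + G(l(-5, O(-2))) = 104 + 72 = 176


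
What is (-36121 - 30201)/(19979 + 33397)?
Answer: -33161/26688 ≈ -1.2425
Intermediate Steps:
(-36121 - 30201)/(19979 + 33397) = -66322/53376 = -66322*1/53376 = -33161/26688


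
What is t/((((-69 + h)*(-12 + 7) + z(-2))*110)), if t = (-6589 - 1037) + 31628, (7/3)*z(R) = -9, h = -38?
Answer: 7637/18590 ≈ 0.41081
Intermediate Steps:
z(R) = -27/7 (z(R) = (3/7)*(-9) = -27/7)
t = 24002 (t = -7626 + 31628 = 24002)
t/((((-69 + h)*(-12 + 7) + z(-2))*110)) = 24002/((((-69 - 38)*(-12 + 7) - 27/7)*110)) = 24002/(((-107*(-5) - 27/7)*110)) = 24002/(((535 - 27/7)*110)) = 24002/(((3718/7)*110)) = 24002/(408980/7) = 24002*(7/408980) = 7637/18590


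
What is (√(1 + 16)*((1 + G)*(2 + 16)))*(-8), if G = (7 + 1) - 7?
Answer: -288*√17 ≈ -1187.5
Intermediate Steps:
G = 1 (G = 8 - 7 = 1)
(√(1 + 16)*((1 + G)*(2 + 16)))*(-8) = (√(1 + 16)*((1 + 1)*(2 + 16)))*(-8) = (√17*(2*18))*(-8) = (√17*36)*(-8) = (36*√17)*(-8) = -288*√17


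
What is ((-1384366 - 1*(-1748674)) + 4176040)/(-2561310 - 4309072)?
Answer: -2270174/3435191 ≈ -0.66086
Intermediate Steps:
((-1384366 - 1*(-1748674)) + 4176040)/(-2561310 - 4309072) = ((-1384366 + 1748674) + 4176040)/(-6870382) = (364308 + 4176040)*(-1/6870382) = 4540348*(-1/6870382) = -2270174/3435191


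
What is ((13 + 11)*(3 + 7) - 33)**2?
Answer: 42849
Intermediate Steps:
((13 + 11)*(3 + 7) - 33)**2 = (24*10 - 33)**2 = (240 - 33)**2 = 207**2 = 42849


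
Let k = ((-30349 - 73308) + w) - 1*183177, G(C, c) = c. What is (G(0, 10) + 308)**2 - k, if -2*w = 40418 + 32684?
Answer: 424509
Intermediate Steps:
w = -36551 (w = -(40418 + 32684)/2 = -1/2*73102 = -36551)
k = -323385 (k = ((-30349 - 73308) - 36551) - 1*183177 = (-103657 - 36551) - 183177 = -140208 - 183177 = -323385)
(G(0, 10) + 308)**2 - k = (10 + 308)**2 - 1*(-323385) = 318**2 + 323385 = 101124 + 323385 = 424509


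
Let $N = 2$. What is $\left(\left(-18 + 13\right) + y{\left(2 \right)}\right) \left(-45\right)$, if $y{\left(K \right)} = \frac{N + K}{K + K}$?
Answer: $180$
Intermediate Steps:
$y{\left(K \right)} = \frac{2 + K}{2 K}$ ($y{\left(K \right)} = \frac{2 + K}{K + K} = \frac{2 + K}{2 K}$)
$\left(\left(-18 + 13\right) + y{\left(2 \right)}\right) \left(-45\right) = \left(\left(-18 + 13\right) + \frac{2 + 2}{2 \cdot 2}\right) \left(-45\right) = \left(-5 + \frac{1}{2} \cdot \frac{1}{2} \cdot 4\right) \left(-45\right) = \left(-5 + 1\right) \left(-45\right) = \left(-4\right) \left(-45\right) = 180$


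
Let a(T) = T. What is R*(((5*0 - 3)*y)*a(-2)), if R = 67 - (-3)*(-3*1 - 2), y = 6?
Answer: 1872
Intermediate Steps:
R = 52 (R = 67 - (-3)*(-3 - 2) = 67 - (-3)*(-5) = 67 - 1*15 = 67 - 15 = 52)
R*(((5*0 - 3)*y)*a(-2)) = 52*(((5*0 - 3)*6)*(-2)) = 52*(((0 - 3)*6)*(-2)) = 52*(-3*6*(-2)) = 52*(-18*(-2)) = 52*36 = 1872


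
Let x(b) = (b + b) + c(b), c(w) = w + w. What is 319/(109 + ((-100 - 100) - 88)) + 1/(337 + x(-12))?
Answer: -92012/51731 ≈ -1.7787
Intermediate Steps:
c(w) = 2*w
x(b) = 4*b (x(b) = (b + b) + 2*b = 2*b + 2*b = 4*b)
319/(109 + ((-100 - 100) - 88)) + 1/(337 + x(-12)) = 319/(109 + ((-100 - 100) - 88)) + 1/(337 + 4*(-12)) = 319/(109 + (-200 - 88)) + 1/(337 - 48) = 319/(109 - 288) + 1/289 = 319/(-179) + 1/289 = 319*(-1/179) + 1/289 = -319/179 + 1/289 = -92012/51731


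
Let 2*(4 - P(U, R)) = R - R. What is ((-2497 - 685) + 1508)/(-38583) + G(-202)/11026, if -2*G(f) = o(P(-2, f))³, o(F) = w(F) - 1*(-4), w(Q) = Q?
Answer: 158894/7878077 ≈ 0.020169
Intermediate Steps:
P(U, R) = 4 (P(U, R) = 4 - (R - R)/2 = 4 - ½*0 = 4 + 0 = 4)
o(F) = 4 + F (o(F) = F - 1*(-4) = F + 4 = 4 + F)
G(f) = -256 (G(f) = -(4 + 4)³/2 = -½*8³ = -½*512 = -256)
((-2497 - 685) + 1508)/(-38583) + G(-202)/11026 = ((-2497 - 685) + 1508)/(-38583) - 256/11026 = (-3182 + 1508)*(-1/38583) - 256*1/11026 = -1674*(-1/38583) - 128/5513 = 62/1429 - 128/5513 = 158894/7878077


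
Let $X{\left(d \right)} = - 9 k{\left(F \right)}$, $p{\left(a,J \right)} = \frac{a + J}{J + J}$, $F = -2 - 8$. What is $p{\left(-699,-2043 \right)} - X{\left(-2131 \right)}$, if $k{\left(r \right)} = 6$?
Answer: $\frac{37231}{681} \approx 54.671$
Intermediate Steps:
$F = -10$ ($F = -2 - 8 = -10$)
$p{\left(a,J \right)} = \frac{J + a}{2 J}$
$X{\left(d \right)} = -54$ ($X{\left(d \right)} = \left(-9\right) 6 = -54$)
$p{\left(-699,-2043 \right)} - X{\left(-2131 \right)} = \frac{-2043 - 699}{2 \left(-2043\right)} - -54 = \frac{1}{2} \left(- \frac{1}{2043}\right) \left(-2742\right) + 54 = \frac{457}{681} + 54 = \frac{37231}{681}$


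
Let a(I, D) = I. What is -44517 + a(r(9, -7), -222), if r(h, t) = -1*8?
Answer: -44525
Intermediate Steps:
r(h, t) = -8
-44517 + a(r(9, -7), -222) = -44517 - 8 = -44525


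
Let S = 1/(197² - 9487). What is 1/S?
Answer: 29322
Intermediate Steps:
S = 1/29322 (S = 1/(38809 - 9487) = 1/29322 ≈ 3.4104e-5)
1/S = 1/(1/29322) = 29322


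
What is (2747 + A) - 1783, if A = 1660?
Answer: 2624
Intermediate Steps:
(2747 + A) - 1783 = (2747 + 1660) - 1783 = 4407 - 1783 = 2624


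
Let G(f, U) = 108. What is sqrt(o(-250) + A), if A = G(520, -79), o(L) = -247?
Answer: I*sqrt(139) ≈ 11.79*I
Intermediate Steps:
A = 108
sqrt(o(-250) + A) = sqrt(-247 + 108) = sqrt(-139) = I*sqrt(139)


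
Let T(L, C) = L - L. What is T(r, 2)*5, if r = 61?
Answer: 0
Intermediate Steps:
T(L, C) = 0
T(r, 2)*5 = 0*5 = 0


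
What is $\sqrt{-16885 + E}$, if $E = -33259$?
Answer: $4 i \sqrt{3134} \approx 223.93 i$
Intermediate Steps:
$\sqrt{-16885 + E} = \sqrt{-16885 - 33259} = \sqrt{-50144} = 4 i \sqrt{3134}$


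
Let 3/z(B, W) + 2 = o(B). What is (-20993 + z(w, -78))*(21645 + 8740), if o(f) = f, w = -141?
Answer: -91215830770/143 ≈ -6.3787e+8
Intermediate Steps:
z(B, W) = 3/(-2 + B)
(-20993 + z(w, -78))*(21645 + 8740) = (-20993 + 3/(-2 - 141))*(21645 + 8740) = (-20993 + 3/(-143))*30385 = (-20993 + 3*(-1/143))*30385 = (-20993 - 3/143)*30385 = -3002002/143*30385 = -91215830770/143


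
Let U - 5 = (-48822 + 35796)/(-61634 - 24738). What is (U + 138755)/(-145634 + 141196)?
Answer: -65851603/2106148 ≈ -31.266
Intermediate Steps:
U = 17111/3322 (U = 5 + (-48822 + 35796)/(-61634 - 24738) = 5 - 13026/(-86372) = 5 - 13026*(-1/86372) = 5 + 501/3322 = 17111/3322 ≈ 5.1508)
(U + 138755)/(-145634 + 141196) = (17111/3322 + 138755)/(-145634 + 141196) = (460961221/3322)/(-4438) = (460961221/3322)*(-1/4438) = -65851603/2106148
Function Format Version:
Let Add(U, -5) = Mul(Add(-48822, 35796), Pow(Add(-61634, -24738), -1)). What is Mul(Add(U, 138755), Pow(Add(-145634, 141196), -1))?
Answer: Rational(-65851603, 2106148) ≈ -31.266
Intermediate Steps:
U = Rational(17111, 3322) (U = Add(5, Mul(Add(-48822, 35796), Pow(Add(-61634, -24738), -1))) = Add(5, Mul(-13026, Pow(-86372, -1))) = Add(5, Mul(-13026, Rational(-1, 86372))) = Add(5, Rational(501, 3322)) = Rational(17111, 3322) ≈ 5.1508)
Mul(Add(U, 138755), Pow(Add(-145634, 141196), -1)) = Mul(Add(Rational(17111, 3322), 138755), Pow(Add(-145634, 141196), -1)) = Mul(Rational(460961221, 3322), Pow(-4438, -1)) = Mul(Rational(460961221, 3322), Rational(-1, 4438)) = Rational(-65851603, 2106148)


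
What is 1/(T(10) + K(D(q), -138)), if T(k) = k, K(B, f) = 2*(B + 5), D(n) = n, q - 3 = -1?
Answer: 1/24 ≈ 0.041667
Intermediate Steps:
q = 2 (q = 3 - 1 = 2)
K(B, f) = 10 + 2*B (K(B, f) = 2*(5 + B) = 10 + 2*B)
1/(T(10) + K(D(q), -138)) = 1/(10 + (10 + 2*2)) = 1/(10 + (10 + 4)) = 1/(10 + 14) = 1/24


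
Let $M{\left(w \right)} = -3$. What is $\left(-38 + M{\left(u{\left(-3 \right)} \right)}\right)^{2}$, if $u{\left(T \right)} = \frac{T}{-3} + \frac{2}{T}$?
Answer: $1681$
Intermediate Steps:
$u{\left(T \right)} = \frac{2}{T} - \frac{T}{3}$ ($u{\left(T \right)} = T \left(- \frac{1}{3}\right) + \frac{2}{T} = - \frac{T}{3} + \frac{2}{T} = \frac{2}{T} - \frac{T}{3}$)
$\left(-38 + M{\left(u{\left(-3 \right)} \right)}\right)^{2} = \left(-38 - 3\right)^{2} = \left(-41\right)^{2} = 1681$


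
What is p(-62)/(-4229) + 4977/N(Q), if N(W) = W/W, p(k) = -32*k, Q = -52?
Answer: 21045749/4229 ≈ 4976.5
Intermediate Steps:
N(W) = 1
p(-62)/(-4229) + 4977/N(Q) = -32*(-62)/(-4229) + 4977/1 = 1984*(-1/4229) + 4977*1 = -1984/4229 + 4977 = 21045749/4229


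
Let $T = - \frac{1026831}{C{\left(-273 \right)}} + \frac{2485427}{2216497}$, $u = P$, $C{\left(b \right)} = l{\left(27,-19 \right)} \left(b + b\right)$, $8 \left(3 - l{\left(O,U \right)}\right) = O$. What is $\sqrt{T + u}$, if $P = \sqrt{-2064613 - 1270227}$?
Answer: $\frac{\sqrt{-10863026275776995145 + 4333141594789938 i \sqrt{833710}}}{46546437} \approx 12.693 + 71.938 i$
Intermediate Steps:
$P = 2 i \sqrt{833710}$ ($P = \sqrt{-3334840} = 2 i \sqrt{833710} \approx 1826.2 i$)
$l{\left(O,U \right)} = 3 - \frac{O}{8}$
$C{\left(b \right)} = - \frac{3 b}{4}$ ($C{\left(b \right)} = \left(3 - \frac{27}{8}\right) \left(b + b\right) = \left(3 - \frac{27}{8}\right) 2 b = - \frac{3 \cdot 2 b}{8} = - \frac{3 b}{4}$)
$u = 2 i \sqrt{833710} \approx 1826.2 i$
$T = - \frac{233380404085}{46546437}$ ($T = - \frac{1026831}{\left(- \frac{3}{4}\right) \left(-273\right)} + \frac{2485427}{2216497} = - \frac{1026831}{\frac{819}{4}} + 2485427 \cdot \frac{1}{2216497} = \left(-1026831\right) \frac{4}{819} + \frac{2485427}{2216497} = - \frac{105316}{21} + \frac{2485427}{2216497} = - \frac{233380404085}{46546437} \approx -5013.9$)
$\sqrt{T + u} = \sqrt{- \frac{233380404085}{46546437} + 2 i \sqrt{833710}}$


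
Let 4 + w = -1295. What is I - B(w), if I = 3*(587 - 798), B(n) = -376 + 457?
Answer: -714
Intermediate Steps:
w = -1299 (w = -4 - 1295 = -1299)
B(n) = 81
I = -633 (I = 3*(-211) = -633)
I - B(w) = -633 - 1*81 = -633 - 81 = -714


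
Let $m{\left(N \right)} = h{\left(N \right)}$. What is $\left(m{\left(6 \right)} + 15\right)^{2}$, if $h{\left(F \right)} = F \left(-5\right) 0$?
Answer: $225$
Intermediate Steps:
$h{\left(F \right)} = 0$ ($h{\left(F \right)} = - 5 F 0 = 0$)
$m{\left(N \right)} = 0$
$\left(m{\left(6 \right)} + 15\right)^{2} = \left(0 + 15\right)^{2} = 15^{2} = 225$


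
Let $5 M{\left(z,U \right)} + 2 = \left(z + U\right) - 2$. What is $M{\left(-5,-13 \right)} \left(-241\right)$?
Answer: $\frac{5302}{5} \approx 1060.4$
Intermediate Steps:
$M{\left(z,U \right)} = - \frac{4}{5} + \frac{U}{5} + \frac{z}{5}$ ($M{\left(z,U \right)} = - \frac{2}{5} + \frac{\left(z + U\right) - 2}{5} = - \frac{2}{5} + \frac{\left(U + z\right) - 2}{5} = - \frac{2}{5} + \frac{-2 + U + z}{5} = - \frac{2}{5} + \left(- \frac{2}{5} + \frac{U}{5} + \frac{z}{5}\right) = - \frac{4}{5} + \frac{U}{5} + \frac{z}{5}$)
$M{\left(-5,-13 \right)} \left(-241\right) = \left(- \frac{4}{5} + \frac{1}{5} \left(-13\right) + \frac{1}{5} \left(-5\right)\right) \left(-241\right) = \left(- \frac{4}{5} - \frac{13}{5} - 1\right) \left(-241\right) = \left(- \frac{22}{5}\right) \left(-241\right) = \frac{5302}{5}$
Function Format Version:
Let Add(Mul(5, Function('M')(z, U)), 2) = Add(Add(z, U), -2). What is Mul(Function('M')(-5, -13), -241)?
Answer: Rational(5302, 5) ≈ 1060.4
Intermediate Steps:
Function('M')(z, U) = Add(Rational(-4, 5), Mul(Rational(1, 5), U), Mul(Rational(1, 5), z)) (Function('M')(z, U) = Add(Rational(-2, 5), Mul(Rational(1, 5), Add(Add(z, U), -2))) = Add(Rational(-2, 5), Mul(Rational(1, 5), Add(Add(U, z), -2))) = Add(Rational(-2, 5), Mul(Rational(1, 5), Add(-2, U, z))) = Add(Rational(-2, 5), Add(Rational(-2, 5), Mul(Rational(1, 5), U), Mul(Rational(1, 5), z))) = Add(Rational(-4, 5), Mul(Rational(1, 5), U), Mul(Rational(1, 5), z)))
Mul(Function('M')(-5, -13), -241) = Mul(Add(Rational(-4, 5), Mul(Rational(1, 5), -13), Mul(Rational(1, 5), -5)), -241) = Mul(Add(Rational(-4, 5), Rational(-13, 5), -1), -241) = Mul(Rational(-22, 5), -241) = Rational(5302, 5)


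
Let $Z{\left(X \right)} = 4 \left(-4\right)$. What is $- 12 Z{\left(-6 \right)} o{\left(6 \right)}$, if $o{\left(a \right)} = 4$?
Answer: $768$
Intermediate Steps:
$Z{\left(X \right)} = -16$
$- 12 Z{\left(-6 \right)} o{\left(6 \right)} = \left(-12\right) \left(-16\right) 4 = 192 \cdot 4 = 768$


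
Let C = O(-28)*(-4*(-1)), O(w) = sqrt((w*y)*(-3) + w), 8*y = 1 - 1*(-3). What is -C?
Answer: -4*sqrt(14) ≈ -14.967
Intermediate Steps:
y = 1/2 (y = (1 - 1*(-3))/8 = (1 + 3)/8 = (1/8)*4 = 1/2 ≈ 0.50000)
O(w) = sqrt(2)*sqrt(-w)/2 (O(w) = sqrt((w*(1/2))*(-3) + w) = sqrt((w/2)*(-3) + w) = sqrt(-3*w/2 + w) = sqrt(-w/2) = sqrt(2)*sqrt(-w)/2)
C = 4*sqrt(14) (C = (sqrt(2)*sqrt(-1*(-28))/2)*(-4*(-1)) = (sqrt(2)*sqrt(28)/2)*4 = (sqrt(2)*(2*sqrt(7))/2)*4 = sqrt(14)*4 = 4*sqrt(14) ≈ 14.967)
-C = -4*sqrt(14)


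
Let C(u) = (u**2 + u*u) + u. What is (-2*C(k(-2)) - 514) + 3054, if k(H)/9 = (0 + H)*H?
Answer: -2716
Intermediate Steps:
k(H) = 9*H**2 (k(H) = 9*((0 + H)*H) = 9*(H*H) = 9*H**2)
C(u) = u + 2*u**2 (C(u) = (u**2 + u**2) + u = 2*u**2 + u = u + 2*u**2)
(-2*C(k(-2)) - 514) + 3054 = (-2*9*(-2)**2*(1 + 2*(9*(-2)**2)) - 514) + 3054 = (-2*9*4*(1 + 2*(9*4)) - 514) + 3054 = (-72*(1 + 2*36) - 514) + 3054 = (-72*(1 + 72) - 514) + 3054 = (-72*73 - 514) + 3054 = (-2*2628 - 514) + 3054 = (-5256 - 514) + 3054 = -5770 + 3054 = -2716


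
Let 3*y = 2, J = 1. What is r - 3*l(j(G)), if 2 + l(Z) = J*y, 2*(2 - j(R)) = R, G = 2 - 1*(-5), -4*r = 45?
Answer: -29/4 ≈ -7.2500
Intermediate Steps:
r = -45/4 (r = -¼*45 = -45/4 ≈ -11.250)
y = ⅔ (y = (⅓)*2 = ⅔ ≈ 0.66667)
G = 7 (G = 2 + 5 = 7)
j(R) = 2 - R/2
l(Z) = -4/3 (l(Z) = -2 + 1*(⅔) = -2 + ⅔ = -4/3)
r - 3*l(j(G)) = -45/4 - 3*(-4/3) = -45/4 + 4 = -29/4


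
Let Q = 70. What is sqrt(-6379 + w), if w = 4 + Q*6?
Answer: I*sqrt(5955) ≈ 77.169*I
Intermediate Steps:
w = 424 (w = 4 + 70*6 = 4 + 420 = 424)
sqrt(-6379 + w) = sqrt(-6379 + 424) = sqrt(-5955) = I*sqrt(5955)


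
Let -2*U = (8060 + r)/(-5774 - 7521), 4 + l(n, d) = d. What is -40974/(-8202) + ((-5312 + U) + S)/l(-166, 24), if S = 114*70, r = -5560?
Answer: 5030647887/36348530 ≈ 138.40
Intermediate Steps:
l(n, d) = -4 + d
U = 250/2659 (U = -(8060 - 5560)/(2*(-5774 - 7521)) = -1250/(-13295) = -1250*(-1)/13295 = -½*(-500/2659) = 250/2659 ≈ 0.094020)
S = 7980
-40974/(-8202) + ((-5312 + U) + S)/l(-166, 24) = -40974/(-8202) + ((-5312 + 250/2659) + 7980)/(-4 + 24) = -40974*(-1/8202) + (-14124358/2659 + 7980)/20 = 6829/1367 + (7094462/2659)*(1/20) = 6829/1367 + 3547231/26590 = 5030647887/36348530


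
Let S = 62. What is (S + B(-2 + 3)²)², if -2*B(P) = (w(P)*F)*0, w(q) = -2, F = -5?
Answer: 3844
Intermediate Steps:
B(P) = 0 (B(P) = -(-2*(-5))*0/2 = -5*0 = -½*0 = 0)
(S + B(-2 + 3)²)² = (62 + 0²)² = (62 + 0)² = 62² = 3844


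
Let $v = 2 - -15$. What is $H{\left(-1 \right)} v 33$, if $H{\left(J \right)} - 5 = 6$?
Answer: $6171$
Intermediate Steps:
$H{\left(J \right)} = 11$ ($H{\left(J \right)} = 5 + 6 = 11$)
$v = 17$ ($v = 2 + 15 = 17$)
$H{\left(-1 \right)} v 33 = 11 \cdot 17 \cdot 33 = 187 \cdot 33 = 6171$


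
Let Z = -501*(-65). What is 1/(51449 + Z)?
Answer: 1/84014 ≈ 1.1903e-5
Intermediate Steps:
Z = 32565
1/(51449 + Z) = 1/(51449 + 32565) = 1/84014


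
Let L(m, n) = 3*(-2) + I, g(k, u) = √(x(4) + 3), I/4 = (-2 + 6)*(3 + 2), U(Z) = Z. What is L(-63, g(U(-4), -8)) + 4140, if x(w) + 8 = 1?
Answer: 4214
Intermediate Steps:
x(w) = -7 (x(w) = -8 + 1 = -7)
I = 80 (I = 4*((-2 + 6)*(3 + 2)) = 4*(4*5) = 4*20 = 80)
g(k, u) = 2*I (g(k, u) = √(-7 + 3) = √(-4) = 2*I)
L(m, n) = 74 (L(m, n) = 3*(-2) + 80 = -6 + 80 = 74)
L(-63, g(U(-4), -8)) + 4140 = 74 + 4140 = 4214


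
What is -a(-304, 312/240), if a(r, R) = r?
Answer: 304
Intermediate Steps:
-a(-304, 312/240) = -1*(-304) = 304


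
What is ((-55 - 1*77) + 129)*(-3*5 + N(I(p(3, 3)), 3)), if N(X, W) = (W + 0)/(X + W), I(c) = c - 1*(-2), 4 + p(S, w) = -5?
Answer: 189/4 ≈ 47.250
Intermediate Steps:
p(S, w) = -9 (p(S, w) = -4 - 5 = -9)
I(c) = 2 + c (I(c) = c + 2 = 2 + c)
N(X, W) = W/(W + X)
((-55 - 1*77) + 129)*(-3*5 + N(I(p(3, 3)), 3)) = ((-55 - 1*77) + 129)*(-3*5 + 3/(3 + (2 - 9))) = ((-55 - 77) + 129)*(-15 + 3/(3 - 7)) = (-132 + 129)*(-15 + 3/(-4)) = -3*(-15 + 3*(-¼)) = -3*(-15 - ¾) = -3*(-63/4) = 189/4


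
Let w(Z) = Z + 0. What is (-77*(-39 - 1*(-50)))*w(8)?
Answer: -6776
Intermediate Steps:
w(Z) = Z
(-77*(-39 - 1*(-50)))*w(8) = -77*(-39 - 1*(-50))*8 = -77*(-39 + 50)*8 = -77*11*8 = -847*8 = -6776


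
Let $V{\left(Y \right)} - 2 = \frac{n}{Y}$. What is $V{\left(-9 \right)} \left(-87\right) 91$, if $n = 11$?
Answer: $- \frac{18473}{3} \approx -6157.7$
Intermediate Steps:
$V{\left(Y \right)} = 2 + \frac{11}{Y}$
$V{\left(-9 \right)} \left(-87\right) 91 = \left(2 + \frac{11}{-9}\right) \left(-87\right) 91 = \left(2 + 11 \left(- \frac{1}{9}\right)\right) \left(-87\right) 91 = \left(2 - \frac{11}{9}\right) \left(-87\right) 91 = \frac{7}{9} \left(-87\right) 91 = \left(- \frac{203}{3}\right) 91 = - \frac{18473}{3}$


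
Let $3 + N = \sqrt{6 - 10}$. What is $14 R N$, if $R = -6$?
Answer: $252 - 168 i \approx 252.0 - 168.0 i$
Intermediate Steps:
$N = -3 + 2 i$ ($N = -3 + \sqrt{6 - 10} = -3 + \sqrt{-4} = -3 + 2 i \approx -3.0 + 2.0 i$)
$14 R N = 14 \left(-6\right) \left(-3 + 2 i\right) = - 84 \left(-3 + 2 i\right) = 252 - 168 i$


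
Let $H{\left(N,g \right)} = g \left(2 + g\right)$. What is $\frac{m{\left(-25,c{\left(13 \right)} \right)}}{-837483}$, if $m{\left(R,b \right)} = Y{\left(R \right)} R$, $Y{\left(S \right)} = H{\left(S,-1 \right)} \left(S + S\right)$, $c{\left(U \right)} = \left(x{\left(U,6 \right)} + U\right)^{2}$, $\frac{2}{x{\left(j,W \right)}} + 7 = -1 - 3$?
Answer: $\frac{1250}{837483} \approx 0.0014926$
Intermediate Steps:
$x{\left(j,W \right)} = - \frac{2}{11}$ ($x{\left(j,W \right)} = \frac{2}{-7 - 4} = \frac{2}{-11} = 2 \left(- \frac{1}{11}\right) = - \frac{2}{11}$)
$c{\left(U \right)} = \left(- \frac{2}{11} + U\right)^{2}$
$Y{\left(S \right)} = - 2 S$ ($Y{\left(S \right)} = - (2 - 1) \left(S + S\right) = \left(-1\right) 1 \cdot 2 S = - 2 S$)
$m{\left(R,b \right)} = - 2 R^{2}$ ($m{\left(R,b \right)} = - 2 R R = - 2 R^{2}$)
$\frac{m{\left(-25,c{\left(13 \right)} \right)}}{-837483} = \frac{\left(-2\right) \left(-25\right)^{2}}{-837483} = \left(-2\right) 625 \left(- \frac{1}{837483}\right) = \left(-1250\right) \left(- \frac{1}{837483}\right) = \frac{1250}{837483}$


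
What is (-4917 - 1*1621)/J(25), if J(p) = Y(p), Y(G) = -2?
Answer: 3269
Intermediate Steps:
J(p) = -2
(-4917 - 1*1621)/J(25) = (-4917 - 1*1621)/(-2) = (-4917 - 1621)*(-1/2) = -6538*(-1/2) = 3269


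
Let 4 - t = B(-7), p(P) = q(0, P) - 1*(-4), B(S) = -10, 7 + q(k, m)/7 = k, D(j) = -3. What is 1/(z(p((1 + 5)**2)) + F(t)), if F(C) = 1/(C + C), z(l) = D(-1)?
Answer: -28/83 ≈ -0.33735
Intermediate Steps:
q(k, m) = -49 + 7*k
p(P) = -45 (p(P) = (-49 + 7*0) - 1*(-4) = (-49 + 0) + 4 = -49 + 4 = -45)
z(l) = -3
t = 14 (t = 4 - 1*(-10) = 4 + 10 = 14)
F(C) = 1/(2*C)
1/(z(p((1 + 5)**2)) + F(t)) = 1/(-3 + (1/2)/14) = 1/(-3 + (1/2)*(1/14)) = 1/(-3 + 1/28) = 1/(-83/28) = -28/83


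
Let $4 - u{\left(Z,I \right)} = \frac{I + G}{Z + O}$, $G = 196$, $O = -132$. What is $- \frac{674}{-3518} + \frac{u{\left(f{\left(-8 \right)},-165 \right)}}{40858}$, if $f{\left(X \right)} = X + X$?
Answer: $\frac{2038929465}{10636644856} \approx 0.19169$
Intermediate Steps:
$f{\left(X \right)} = 2 X$
$u{\left(Z,I \right)} = 4 - \frac{196 + I}{-132 + Z}$ ($u{\left(Z,I \right)} = 4 - \frac{I + 196}{Z - 132} = 4 - \frac{196 + I}{-132 + Z}$)
$- \frac{674}{-3518} + \frac{u{\left(f{\left(-8 \right)},-165 \right)}}{40858} = - \frac{674}{-3518} + \frac{\frac{1}{-132 + 2 \left(-8\right)} \left(-724 - -165 + 4 \cdot 2 \left(-8\right)\right)}{40858} = \left(-674\right) \left(- \frac{1}{3518}\right) + \frac{-724 + 165 + 4 \left(-16\right)}{-132 - 16} \cdot \frac{1}{40858} = \frac{337}{1759} + \frac{-724 + 165 - 64}{-148} \cdot \frac{1}{40858} = \frac{337}{1759} + \left(- \frac{1}{148}\right) \left(-623\right) \frac{1}{40858} = \frac{337}{1759} + \frac{623}{148} \cdot \frac{1}{40858} = \frac{337}{1759} + \frac{623}{6046984} = \frac{2038929465}{10636644856}$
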